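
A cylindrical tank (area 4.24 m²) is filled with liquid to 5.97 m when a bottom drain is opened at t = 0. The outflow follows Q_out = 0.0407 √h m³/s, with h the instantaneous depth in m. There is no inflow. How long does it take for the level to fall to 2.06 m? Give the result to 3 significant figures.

210 s

A dh/dt = −Q_out = −0.0407 √h.
This is separable: 2 d(√h)/dt = −0.0407/A, so √h = √h₀ − (0.0407/(2A)) t.
t = 2A(√h₀ − √h)/0.0407 = 2·4.24·(√5.97 − √2.06)/0.0407
  = 8.4800 × (2.4434 − 1.4353) / 0.0407 = 210.04 s.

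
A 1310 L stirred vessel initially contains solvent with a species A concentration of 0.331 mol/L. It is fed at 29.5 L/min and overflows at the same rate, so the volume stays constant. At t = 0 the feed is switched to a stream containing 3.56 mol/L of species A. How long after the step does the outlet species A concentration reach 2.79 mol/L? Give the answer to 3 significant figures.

Species balance: V dC/dt = Q(C_in − C) ⇒ τ = V/Q = 44.407 min.
C(t) = C_in + (C₀ − C_in) e^(−t/τ). Set C = 2.79 and solve for t:
e^(−t/τ) = (C − C_in)/(C₀ − C_in) = (2.79 − 3.56)/(0.331 − 3.56) = 0.23846
t = −τ ln(…) = 44.407 × 1.4335 = 63.659 min.

63.7 min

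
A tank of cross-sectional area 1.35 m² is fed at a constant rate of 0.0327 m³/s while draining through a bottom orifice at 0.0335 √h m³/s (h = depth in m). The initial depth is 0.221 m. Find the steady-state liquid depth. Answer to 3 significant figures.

0.953 m

A dh/dt = Q_in − 0.0335 √h. Steady state requires inflow = outflow:
Q_in = 0.0335 √h_ss ⇒ √h_ss = 0.0327/0.0335 = 0.97612.
h_ss = 0.97612² = 0.95281 m. (Since h₀ = 0.221 m < h_ss, the level will rise toward this value.)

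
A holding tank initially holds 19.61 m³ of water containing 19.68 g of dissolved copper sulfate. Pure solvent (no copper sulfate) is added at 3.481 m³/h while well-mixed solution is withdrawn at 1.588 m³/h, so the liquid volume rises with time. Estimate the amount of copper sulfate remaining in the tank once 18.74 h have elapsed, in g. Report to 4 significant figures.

8.275 g

Total volume: dV/dt = Q_in − Q_out = 1.89300 m³/h, so V(t) = 19.61 + 1.89300 t and V(18.74) = 55.0848 m³.
No copper sulfate enters, so dm/dt = −Q_out · (m/V).
Separate: dm/m = −Q_out dt/V(t) ⇒ ln(m/m₀) = −(Q_out/(Q_in−Q_out)) ln(V/V₀).
m = m₀ (V₀/V)^(Q_out/(Q_in−Q_out)) = 19.68 × (19.61/55.0848)^(0.838880) = 8.27450 g.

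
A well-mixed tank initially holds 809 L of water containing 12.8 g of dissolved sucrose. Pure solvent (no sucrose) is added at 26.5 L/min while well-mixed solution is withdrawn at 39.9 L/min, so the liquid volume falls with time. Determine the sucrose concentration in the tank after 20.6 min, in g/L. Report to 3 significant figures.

0.00693 g/L

Let m(t) be the amount of sucrose. Volume: V(t) = V₀ + (Q_in − Q_out) t = 809 − 13.400 t; V(20.6) = 532.96 L.
Species balance (pure solvent in): dm/dt = −Q_out · m/V(t).
dm/m = −Q_out dt/(V₀ − 13.400 t); integrating gives ln(m/m₀) = −(Q_out/(Q_in−Q_out)) ln(V/V₀).
m = m₀ (V₀/V)^(Q_out/(Q_in−Q_out)) = 12.8 × (809/532.96)^(-2.9776) = 3.6941 g.
C = m/V = 3.6941/532.96 = 0.0069312 g/L.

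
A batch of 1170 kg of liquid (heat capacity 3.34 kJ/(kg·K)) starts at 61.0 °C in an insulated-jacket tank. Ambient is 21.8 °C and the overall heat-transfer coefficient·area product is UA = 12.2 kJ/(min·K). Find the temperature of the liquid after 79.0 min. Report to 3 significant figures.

52.4 °C

M c_p dT/dt = −UA(T − T_amb).
dT/dt = (T_ss − T)/τ with T_ss = T_amb = 21.800 °C, τ = M c_p/UA = 1170·3.34/12.2 = 320.31 min.
Integrating: T(t) = T_ss + (T₀ − T_ss) e^(−t/τ).
T(79.0) = 21.800 + (39.200)·0.78143 = 52.432 °C.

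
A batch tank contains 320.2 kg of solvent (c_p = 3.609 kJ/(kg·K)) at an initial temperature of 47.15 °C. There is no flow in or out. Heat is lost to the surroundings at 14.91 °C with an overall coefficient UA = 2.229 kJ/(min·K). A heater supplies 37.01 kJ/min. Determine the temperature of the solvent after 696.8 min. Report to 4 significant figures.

Lumped-capacitance energy balance: M c_p dT/dt = UA(T_amb − T) + Q̇.
dT/dt = (T_ss − T)/τ with T_ss = T_amb + Q̇/UA = 14.91 + 37.01/2.229 = 31.5139 °C, τ = M c_p/UA = 320.2·3.609/2.229 = 518.440 min.
Solution: T(t) = T_ss + (T₀ − T_ss) e^(−t/τ).
T(696.8) = 31.5139 + (15.6361)·0.260792 = 35.5916 °C.

35.59 °C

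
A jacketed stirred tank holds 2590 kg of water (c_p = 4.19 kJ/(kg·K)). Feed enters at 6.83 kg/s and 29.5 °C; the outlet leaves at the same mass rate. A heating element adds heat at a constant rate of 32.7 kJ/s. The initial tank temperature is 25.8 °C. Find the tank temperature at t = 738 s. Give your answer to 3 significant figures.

Unsteady energy balance on the tank contents: M c_p dT/dt = ṁ c_p (T_in − T) + 32.7.
Rearrange: dT/dt = (T_ss − T)/τ with τ = M/ṁ = 379.21 s and T_ss = T_in + Q̇/(ṁ c_p) = 30.643 °C.
Integrating: T(t) = T_ss + (T₀ − T_ss) e^(−t/τ).
T(738) = 30.643 + (-4.8426)·e^(−738/379.21) = 30.643 + (-4.8426)·0.14282 = 29.951 °C.

30.0 °C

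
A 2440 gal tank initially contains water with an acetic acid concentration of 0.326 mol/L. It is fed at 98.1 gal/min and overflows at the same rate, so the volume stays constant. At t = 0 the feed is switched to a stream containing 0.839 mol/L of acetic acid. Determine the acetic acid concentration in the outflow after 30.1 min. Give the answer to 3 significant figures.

Unsteady species balance (constant V, well mixed): V dC/dt = Q(C_in − C).
So dC/dt = (C_in − C)/τ with τ = V/Q = 2440/98.1 = 24.873 min.
C approaches C_in exponentially: C(t) = C_in + (C₀ − C_in) e^(−t/τ).
C(30.1) = 0.839 + (0.326 − 0.839)·e^(−30.1/24.873) = 0.839 + (-0.51300)·0.29815 = 0.68605 mol/L.

0.686 mol/L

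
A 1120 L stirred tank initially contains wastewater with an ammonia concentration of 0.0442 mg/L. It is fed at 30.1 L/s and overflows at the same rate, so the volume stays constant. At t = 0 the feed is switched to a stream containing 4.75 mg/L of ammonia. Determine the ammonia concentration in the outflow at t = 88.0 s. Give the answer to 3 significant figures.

Accumulation = in − out for the solute gives V dC/dt = Q(C_in − C).
Time constant τ = V/Q = 1120/30.1 = 37.209 s.
C approaches C_in exponentially: C(t) = C_in + (C₀ − C_in) e^(−t/τ).
C(88.0) = 4.75 + (0.0442 − 4.75)·e^(−88.0/37.209) = 4.75 + (-4.7058)·0.093949 = 4.3079 mg/L.

4.31 mg/L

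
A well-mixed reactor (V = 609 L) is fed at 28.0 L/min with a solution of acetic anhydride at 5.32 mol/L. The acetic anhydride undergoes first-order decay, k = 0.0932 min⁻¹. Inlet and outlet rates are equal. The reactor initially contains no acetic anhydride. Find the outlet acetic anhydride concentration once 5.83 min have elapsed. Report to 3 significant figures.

Accumulation = in − out − consumed: V dC/dt = Q C_in − Q C − k V C.
This is linear with rate a = Q/V + k = 0.13918 min⁻¹.
C_ss = Q C_in/(Q + kV) = 1.7575 mol/L; C(t) = C_ss + (C₀ − C_ss) e^(−a t).
C(5.83) = 1.7575 + (-1.7575)·e^(−0.13918·5.83) = 1.7575 + (-1.7575)·0.44423 = 0.97673 mol/L.

0.977 mol/L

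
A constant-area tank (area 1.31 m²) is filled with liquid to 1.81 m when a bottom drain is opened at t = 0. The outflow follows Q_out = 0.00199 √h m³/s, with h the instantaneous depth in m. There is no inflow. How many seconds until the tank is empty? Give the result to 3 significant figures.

1770 s

With no inflow, A dh/dt = −0.00199 √h.
Separate and integrate: 2(√h − √h₀) = −(0.00199/A) t.
Tank is empty when √h = 0: t_empty = 2A√h₀/0.00199.
t_empty = 2·1.31·√1.81/0.00199 = 2.6200·1.3454/0.00199 = 1771.3 s.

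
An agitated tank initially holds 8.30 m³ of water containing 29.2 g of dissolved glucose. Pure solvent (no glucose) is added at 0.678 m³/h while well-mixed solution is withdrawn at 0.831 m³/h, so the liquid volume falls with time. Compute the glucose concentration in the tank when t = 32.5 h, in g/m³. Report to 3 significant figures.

Let m(t) be the amount of glucose. Volume: V(t) = V₀ + (Q_in − Q_out) t = 8.30 − 0.15300 t; V(32.5) = 3.3275 m³.
Species balance (pure solvent in): dm/dt = −Q_out · m/V(t).
Separate: dm/m = −Q_out dt/V(t) ⇒ ln(m/m₀) = −(Q_out/(Q_in−Q_out)) ln(V/V₀).
m = m₀ (V₀/V)^(Q_out/(Q_in−Q_out)) = 29.2 × (8.30/3.3275)^(-5.4314) = 0.20387 g.
C = m/V = 0.20387/3.3275 = 0.061267 g/m³.

0.0613 g/m³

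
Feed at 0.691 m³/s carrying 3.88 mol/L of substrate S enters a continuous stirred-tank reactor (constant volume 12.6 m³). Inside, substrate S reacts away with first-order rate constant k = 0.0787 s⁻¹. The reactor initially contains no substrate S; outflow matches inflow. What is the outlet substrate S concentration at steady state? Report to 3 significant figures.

V dC/dt = Q(C_in − C) − k V C.
At steady state: 0 = Q C_in − (Q + kV) C_ss, so C_ss = Q C_in/(Q + kV).
C_ss = 0.691·3.88/(0.691 + 0.0787·12.6) = 2.6811/1.6826 = 1.5934 mol/L.

1.59 mol/L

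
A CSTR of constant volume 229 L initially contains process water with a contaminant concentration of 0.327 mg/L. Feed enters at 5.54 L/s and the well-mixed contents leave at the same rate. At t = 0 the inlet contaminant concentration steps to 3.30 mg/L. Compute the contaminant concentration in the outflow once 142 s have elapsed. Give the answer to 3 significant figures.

Species balance on the tank: V dC/dt = Q(C_in − C).
So dC/dt = (C_in − C)/τ with τ = V/Q = 229/5.54 = 41.336 s.
This is linear first-order; C(t) = C_in + (C₀ − C_in) e^(−t/τ).
C(142) = 3.30 + (0.327 − 3.30)·e^(−142/41.336) = 3.30 + (-2.9730)·0.032216 = 3.2042 mg/L.

3.20 mg/L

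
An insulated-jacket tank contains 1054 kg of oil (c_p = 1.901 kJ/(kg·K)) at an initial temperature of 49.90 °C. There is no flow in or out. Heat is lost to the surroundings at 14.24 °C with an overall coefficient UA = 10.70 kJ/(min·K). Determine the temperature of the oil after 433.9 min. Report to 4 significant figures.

M c_p dT/dt = −UA(T − T_amb).
dT/dt = (T_ss − T)/τ with T_ss = T_amb = 14.2400 °C, τ = M c_p/UA = 1054·1.901/10.70 = 187.257 min.
Solution: T(t) = T_ss + (T₀ − T_ss) e^(−t/τ).
T(433.9) = 14.2400 + (35.6600)·0.0985559 = 17.7545 °C.

17.75 °C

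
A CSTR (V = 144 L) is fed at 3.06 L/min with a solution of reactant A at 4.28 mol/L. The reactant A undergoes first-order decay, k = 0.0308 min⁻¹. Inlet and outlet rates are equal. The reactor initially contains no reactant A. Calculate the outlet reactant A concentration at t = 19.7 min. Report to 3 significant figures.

Accumulation = in − out − consumed: V dC/dt = Q C_in − Q C − k V C.
This is linear with rate a = Q/V + k = 0.052050 min⁻¹.
C_ss = Q C_in/(Q + kV) = 1.7474 mol/L; C(t) = C_ss + (C₀ − C_ss) e^(−a t).
C(19.7) = 1.7474 + (-1.7474)·e^(−0.052050·19.7) = 1.7474 + (-1.7474)·0.35866 = 1.1207 mol/L.

1.12 mol/L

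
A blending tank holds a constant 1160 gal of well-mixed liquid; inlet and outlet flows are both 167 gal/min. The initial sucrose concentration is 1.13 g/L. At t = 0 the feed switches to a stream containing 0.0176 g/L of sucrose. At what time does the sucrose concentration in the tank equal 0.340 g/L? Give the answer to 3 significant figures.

8.60 min

Unsteady species balance (constant V, well mixed): V dC/dt = Q(C_in − C), so τ = V/Q = 6.9461 min.
C(t) = C_in + (C₀ − C_in) e^(−t/τ). Set C = 0.340 and solve for t:
e^(−t/τ) = (C − C_in)/(C₀ − C_in) = (0.340 − 0.0176)/(1.13 − 0.0176) = 0.28982
t = −τ ln(…) = 6.9461 × 1.2385 = 8.6026 min.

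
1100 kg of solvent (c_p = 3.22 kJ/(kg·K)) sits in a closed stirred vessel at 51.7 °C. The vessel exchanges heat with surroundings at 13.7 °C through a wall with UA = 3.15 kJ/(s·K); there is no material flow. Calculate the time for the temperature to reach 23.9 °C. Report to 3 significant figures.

Lumped-capacitance energy balance: M c_p dT/dt = UA(T_amb − T).
τ = M c_p/UA = 1124.4 s; T_ss = T_amb = 13.700 °C.
T(t) = T_ss + (T₀ − T_ss)e^(−t/τ); set T = 23.9:
t = −τ ln[(T − T_ss)/(T₀ − T_ss)] = −1124.4 · ln(0.26842) = 1478.9 s.

1480 s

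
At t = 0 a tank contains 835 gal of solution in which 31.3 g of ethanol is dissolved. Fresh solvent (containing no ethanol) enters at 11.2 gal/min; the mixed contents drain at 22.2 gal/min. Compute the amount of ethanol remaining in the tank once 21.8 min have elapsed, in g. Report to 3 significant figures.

Let m(t) be the amount of ethanol. Volume: V(t) = V₀ + (Q_in − Q_out) t = 835 − 11.000 t; V(21.8) = 595.20 gal.
Species balance (pure solvent in): dm/dt = −Q_out · m/V(t).
dm/m = −Q_out dt/(V₀ − 11.000 t); integrating gives ln(m/m₀) = −(Q_out/(Q_in−Q_out)) ln(V/V₀).
m = m₀ (V₀/V)^(Q_out/(Q_in−Q_out)) = 31.3 × (835/595.20)^(-2.0182) = 15.806 g.

15.8 g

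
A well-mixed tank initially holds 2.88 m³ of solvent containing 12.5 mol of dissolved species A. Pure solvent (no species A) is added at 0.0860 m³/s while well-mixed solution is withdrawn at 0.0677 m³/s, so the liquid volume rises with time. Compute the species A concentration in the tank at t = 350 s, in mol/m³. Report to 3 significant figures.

Let m(t) be the amount of species A. Volume: V(t) = V₀ + (Q_in − Q_out) t = 2.88 + 0.018300 t; V(350) = 9.2850 m³.
No species A enters, so dm/dt = −Q_out · (m/V).
dm/m = −Q_out dt/(V₀ + 0.018300 t); integrating gives ln(m/m₀) = −(Q_out/(Q_in−Q_out)) ln(V/V₀).
m = m₀ (V₀/V)^(Q_out/(Q_in−Q_out)) = 12.5 × (2.88/9.2850)^(3.6995) = 0.16449 mol.
C = m/V = 0.16449/9.2850 = 0.017716 mol/m³.

0.0177 mol/m³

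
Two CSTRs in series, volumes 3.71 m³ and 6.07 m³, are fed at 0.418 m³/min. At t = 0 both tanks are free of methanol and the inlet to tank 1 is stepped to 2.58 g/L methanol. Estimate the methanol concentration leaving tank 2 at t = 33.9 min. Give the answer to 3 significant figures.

Time constants: τᵢ = Vᵢ/Q for each well-mixed tank.
τ₁ = 3.71/0.418 = 8.8756 min; τ₂ = 6.07/0.418 = 14.522 min.
Solving the cascade with C₁(0)=C₂(0)=0 gives C₂(t) = C_in[1 − (τ₁ e^(−t/τ₁) − τ₂ e^(−t/τ₂))/(τ₁ − τ₂)].
At t = 33.9: e^(−t/τ₁) = 0.021940, e^(−t/τ₂) = 0.096862.
C₂ = 2.58·[1 − (8.8756·0.021940 − 14.522·0.096862)/(-5.6459)] = 2.58·0.78536 = 2.0262 g/L.

2.03 g/L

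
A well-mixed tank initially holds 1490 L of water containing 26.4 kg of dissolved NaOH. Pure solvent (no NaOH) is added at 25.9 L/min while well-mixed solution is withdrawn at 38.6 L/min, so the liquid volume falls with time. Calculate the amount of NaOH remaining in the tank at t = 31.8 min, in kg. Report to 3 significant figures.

Let m(t) be the amount of NaOH. Volume: V(t) = V₀ + (Q_in − Q_out) t = 1490 − 12.700 t; V(31.8) = 1086.1 L.
No NaOH enters, so dm/dt = −Q_out · (m/V).
Separate: dm/m = −Q_out dt/V(t) ⇒ ln(m/m₀) = −(Q_out/(Q_in−Q_out)) ln(V/V₀).
m = m₀ (V₀/V)^(Q_out/(Q_in−Q_out)) = 26.4 × (1490/1086.1)^(-3.0394) = 10.099 kg.

10.1 kg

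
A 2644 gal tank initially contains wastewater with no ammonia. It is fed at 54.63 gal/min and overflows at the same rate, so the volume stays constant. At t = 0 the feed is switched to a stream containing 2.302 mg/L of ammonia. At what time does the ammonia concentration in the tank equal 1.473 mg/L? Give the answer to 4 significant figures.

49.43 min

Species balance: V dC/dt = Q(C_in − C) ⇒ τ = V/Q = 48.3983 min.
C(t) = C_in + (C₀ − C_in) e^(−t/τ). Set C = 1.473 and solve for t:
e^(−t/τ) = (C − C_in)/(C₀ − C_in) = (1.473 − 2.302)/(0 − 2.302) = 0.360122
t = −τ ln(…) = 48.3983 × 1.02131 = 49.4299 min.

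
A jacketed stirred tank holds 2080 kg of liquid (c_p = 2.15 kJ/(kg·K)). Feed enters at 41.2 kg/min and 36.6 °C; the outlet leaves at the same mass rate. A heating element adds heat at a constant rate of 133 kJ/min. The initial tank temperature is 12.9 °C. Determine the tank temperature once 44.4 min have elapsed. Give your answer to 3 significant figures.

M c_p dT/dt = ṁ c_p (T_in − T) + Q̇.
Rearrange: dT/dt = (T_ss − T)/τ with τ = M/ṁ = 50.485 min and T_ss = T_in + Q̇/(ṁ c_p) = 38.101 °C.
T approaches T_ss exponentially: T(t) = T_ss + (T₀ − T_ss) e^(−t/τ).
T(44.4) = 38.101 + (-25.201)·e^(−44.4/50.485) = 38.101 + (-25.201)·0.41501 = 27.643 °C.

27.6 °C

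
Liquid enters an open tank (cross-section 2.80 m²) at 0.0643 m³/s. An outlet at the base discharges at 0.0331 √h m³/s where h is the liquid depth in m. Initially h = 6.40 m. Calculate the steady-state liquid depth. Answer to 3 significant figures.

3.77 m

Volume balance on the tank: A dh/dt = Q_in − 0.0331 √h. At steady state dh/dt = 0:
Q_in = 0.0331 √h_ss ⇒ √h_ss = 0.0643/0.0331 = 1.9426.
h_ss = 1.9426² = 3.7737 m. (Since h₀ = 6.40 m > h_ss, the level will fall toward this value.)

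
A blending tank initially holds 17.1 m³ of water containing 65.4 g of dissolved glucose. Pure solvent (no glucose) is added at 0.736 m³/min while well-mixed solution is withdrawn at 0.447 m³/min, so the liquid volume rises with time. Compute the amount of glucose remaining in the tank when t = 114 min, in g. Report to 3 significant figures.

Total volume: dV/dt = Q_in − Q_out = 0.28900 m³/min, so V(t) = 17.1 + 0.28900 t and V(114) = 50.046 m³.
Species balance (pure solvent in): dm/dt = −Q_out · m/V(t).
dm/m = −Q_out dt/(V₀ + 0.28900 t); integrating gives ln(m/m₀) = −(Q_out/(Q_in−Q_out)) ln(V/V₀).
m = m₀ (V₀/V)^(Q_out/(Q_in−Q_out)) = 65.4 × (17.1/50.046)^(1.5467) = 12.423 g.

12.4 g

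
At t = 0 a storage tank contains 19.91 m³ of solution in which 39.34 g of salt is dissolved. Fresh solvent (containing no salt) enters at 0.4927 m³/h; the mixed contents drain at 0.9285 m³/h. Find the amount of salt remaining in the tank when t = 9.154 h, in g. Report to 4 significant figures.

24.43 g

Total volume: dV/dt = Q_in − Q_out = -0.435800 m³/h, so V(t) = 19.91 − 0.435800 t and V(9.154) = 15.9207 m³.
Species balance (pure solvent in): dm/dt = −Q_out · m/V(t).
Separate: dm/m = −Q_out dt/V(t) ⇒ ln(m/m₀) = −(Q_out/(Q_in−Q_out)) ln(V/V₀).
m = m₀ (V₀/V)^(Q_out/(Q_in−Q_out)) = 39.34 × (19.91/15.9207)^(-2.13056) = 24.4307 g.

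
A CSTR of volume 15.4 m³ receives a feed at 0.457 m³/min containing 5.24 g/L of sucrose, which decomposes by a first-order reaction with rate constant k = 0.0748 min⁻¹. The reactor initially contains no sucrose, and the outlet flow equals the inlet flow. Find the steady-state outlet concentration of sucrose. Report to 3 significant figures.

Accumulation = in − out − consumed: V dC/dt = Q C_in − Q C − k V C.
Steady state (dC/dt = 0): C_ss = Q C_in/(Q + kV) = C_in/(1 + kV/Q).
C_ss = 0.457·5.24/(0.457 + 0.0748·15.4) = 2.3947/1.6089 = 1.4884 g/L.

1.49 g/L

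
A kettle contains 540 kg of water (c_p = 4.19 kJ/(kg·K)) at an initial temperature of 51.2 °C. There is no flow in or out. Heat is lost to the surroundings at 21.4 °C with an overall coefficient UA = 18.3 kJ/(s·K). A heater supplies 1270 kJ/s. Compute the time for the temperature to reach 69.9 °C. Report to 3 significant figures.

Unsteady energy balance on the tank contents: M c_p dT/dt = −UA(T − T_amb) + Q̇.
τ = M c_p/UA = 123.64 s; T_ss = T_amb + Q̇/UA = 21.4 + 1270/18.3 = 90.799 °C.
T(t) = T_ss + (T₀ − T_ss)e^(−t/τ); set T = 69.9:
t = −τ ln[(T − T_ss)/(T₀ − T_ss)] = −123.64 · ln(0.52776) = 79.018 s.

79.0 s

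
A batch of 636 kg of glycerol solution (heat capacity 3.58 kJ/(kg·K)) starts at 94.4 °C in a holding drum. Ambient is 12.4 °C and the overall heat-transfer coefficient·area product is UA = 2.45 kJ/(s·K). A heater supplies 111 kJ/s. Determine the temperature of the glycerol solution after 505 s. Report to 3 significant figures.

79.0 °C

M c_p dT/dt = −UA(T − T_amb) + Q̇.
dT/dt = (T_ss − T)/τ with T_ss = T_amb + Q̇/UA = 12.4 + 111/2.45 = 57.706 °C, τ = M c_p/UA = 636·3.58/2.45 = 929.34 s.
Integrating: T(t) = T_ss + (T₀ − T_ss) e^(−t/τ).
T(505) = 57.706 + (36.694)·0.58077 = 79.017 °C.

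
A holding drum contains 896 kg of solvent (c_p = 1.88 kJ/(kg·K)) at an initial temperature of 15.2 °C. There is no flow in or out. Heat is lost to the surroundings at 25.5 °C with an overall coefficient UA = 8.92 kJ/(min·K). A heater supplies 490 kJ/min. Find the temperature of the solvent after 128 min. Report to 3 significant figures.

47.3 °C

Unsteady energy balance on the tank contents: M c_p dT/dt = −UA(T − T_amb) + Q̇.
dT/dt = (T_ss − T)/τ with T_ss = T_amb + Q̇/UA = 25.5 + 490/8.92 = 80.433 °C, τ = M c_p/UA = 896·1.88/8.92 = 188.84 min.
This is linear first-order; T(t) = T_ss + (T₀ − T_ss) e^(−t/τ).
T(128) = 80.433 + (-65.233)·0.50773 = 47.312 °C.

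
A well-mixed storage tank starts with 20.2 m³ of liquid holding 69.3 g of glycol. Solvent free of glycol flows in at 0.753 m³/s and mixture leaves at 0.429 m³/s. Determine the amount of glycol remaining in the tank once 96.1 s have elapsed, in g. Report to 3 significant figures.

20.2 g

Total volume: dV/dt = Q_in − Q_out = 0.32400 m³/s, so V(t) = 20.2 + 0.32400 t and V(96.1) = 51.336 m³.
No glycol enters, so dm/dt = −Q_out · (m/V).
dm/m = −Q_out dt/(V₀ + 0.32400 t); integrating gives ln(m/m₀) = −(Q_out/(Q_in−Q_out)) ln(V/V₀).
m = m₀ (V₀/V)^(Q_out/(Q_in−Q_out)) = 69.3 × (20.2/51.336)^(1.3241) = 20.155 g.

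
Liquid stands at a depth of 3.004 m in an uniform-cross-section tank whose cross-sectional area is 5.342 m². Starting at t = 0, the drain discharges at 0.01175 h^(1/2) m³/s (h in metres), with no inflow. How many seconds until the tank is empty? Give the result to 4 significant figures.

A dh/dt = −Q_out = −0.01175 √h.
Separate and integrate: 2(√h − √h₀) = −(0.01175/A) t.
Set h = 0: 2√h₀ = (0.01175/A) t_empty ⇒ t_empty = 2A√h₀/0.01175.
t_empty = 2·5.342·√3.004/0.01175 = 10.6840·1.73321/0.01175 = 1575.96 s.

1576 s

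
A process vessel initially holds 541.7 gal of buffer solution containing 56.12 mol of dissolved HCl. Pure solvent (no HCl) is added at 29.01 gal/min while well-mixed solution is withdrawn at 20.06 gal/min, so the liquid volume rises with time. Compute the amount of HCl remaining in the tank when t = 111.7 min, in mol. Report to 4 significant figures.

Let m(t) be the amount of HCl. Volume: V(t) = V₀ + (Q_in − Q_out) t = 541.7 + 8.95000 t; V(111.7) = 1541.42 gal.
No HCl enters, so dm/dt = −Q_out · (m/V).
Separate: dm/m = −Q_out dt/V(t) ⇒ ln(m/m₀) = −(Q_out/(Q_in−Q_out)) ln(V/V₀).
m = m₀ (V₀/V)^(Q_out/(Q_in−Q_out)) = 56.12 × (541.7/1541.42)^(2.24134) = 5.38504 mol.

5.385 mol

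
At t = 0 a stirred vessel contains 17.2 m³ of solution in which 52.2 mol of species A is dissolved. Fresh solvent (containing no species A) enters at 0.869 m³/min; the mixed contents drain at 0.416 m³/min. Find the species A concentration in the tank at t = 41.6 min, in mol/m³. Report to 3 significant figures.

Let m(t) be the amount of species A. Volume: V(t) = V₀ + (Q_in − Q_out) t = 17.2 + 0.45300 t; V(41.6) = 36.045 m³.
Solute balance: dm/dt = 0 − Q_out C = −Q_out m/V(t).
dm/m = −Q_out dt/(V₀ + 0.45300 t); integrating gives ln(m/m₀) = −(Q_out/(Q_in−Q_out)) ln(V/V₀).
m = m₀ (V₀/V)^(Q_out/(Q_in−Q_out)) = 52.2 × (17.2/36.045)^(0.91832) = 26.461 mol.
C = m/V = 26.461/36.045 = 0.73410 mol/m³.

0.734 mol/m³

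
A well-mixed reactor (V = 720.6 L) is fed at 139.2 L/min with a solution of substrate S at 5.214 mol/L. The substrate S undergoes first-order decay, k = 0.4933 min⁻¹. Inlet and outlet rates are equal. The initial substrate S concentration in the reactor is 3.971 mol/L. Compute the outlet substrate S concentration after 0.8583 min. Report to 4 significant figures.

2.856 mol/L

Accumulation = in − out − consumed: V dC/dt = Q C_in − Q C − k V C.
dC/dt = (Q/V) C_in − (Q/V + k) C; effective rate a = Q/V + k = 0.193172 + 0.4933 = 0.686472 min⁻¹.
C_ss = Q C_in/(Q + kV) = 1.46721 mol/L; C(t) = C_ss + (C₀ − C_ss) e^(−a t).
C(0.8583) = 1.46721 + (2.50379)·e^(−0.686472·0.8583) = 1.46721 + (2.50379)·0.554771 = 2.85624 mol/L.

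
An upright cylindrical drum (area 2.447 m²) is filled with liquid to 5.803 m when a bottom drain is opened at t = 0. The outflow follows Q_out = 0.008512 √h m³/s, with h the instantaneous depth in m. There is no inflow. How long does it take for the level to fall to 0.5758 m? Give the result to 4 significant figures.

948.7 s

Unsteady balance on liquid volume: A dh/dt = −0.008512 √h.
This is separable: 2 d(√h)/dt = −0.008512/A, so √h = √h₀ − (0.008512/(2A)) t.
t = 2A(√h₀ − √h)/0.008512 = 2·2.447·(√5.803 − √0.5758)/0.008512
  = 4.89400 × (2.40894 − 0.758815) / 0.008512 = 948.745 s.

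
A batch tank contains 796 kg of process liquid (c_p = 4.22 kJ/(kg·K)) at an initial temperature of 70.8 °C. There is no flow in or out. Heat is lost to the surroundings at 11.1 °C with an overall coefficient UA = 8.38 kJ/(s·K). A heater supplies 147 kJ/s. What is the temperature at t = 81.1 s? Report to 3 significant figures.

Lumped-capacitance energy balance: M c_p dT/dt = UA(T_amb − T) + Q̇.
dT/dt = (T_ss − T)/τ with T_ss = T_amb + Q̇/UA = 11.1 + 147/8.38 = 28.642 °C, τ = M c_p/UA = 796·4.22/8.38 = 400.85 s.
T approaches T_ss exponentially: T(t) = T_ss + (T₀ − T_ss) e^(−t/τ).
T(81.1) = 28.642 + (42.158)·0.81683 = 63.078 °C.

63.1 °C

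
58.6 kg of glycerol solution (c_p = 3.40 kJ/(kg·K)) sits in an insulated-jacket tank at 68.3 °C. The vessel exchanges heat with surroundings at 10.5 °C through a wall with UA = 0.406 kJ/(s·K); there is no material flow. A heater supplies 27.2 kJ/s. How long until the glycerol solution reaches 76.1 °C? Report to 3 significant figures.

925 s

M c_p dT/dt = −UA(T − T_amb) + Q̇.
τ = M c_p/UA = 490.74 s; T_ss = T_amb + Q̇/UA = 10.5 + 27.2/0.406 = 77.495 °C.
T(t) = T_ss + (T₀ − T_ss)e^(−t/τ); set T = 76.1:
t = −τ ln[(T − T_ss)/(T₀ − T_ss)] = −490.74 · ln(0.15172) = 925.40 s.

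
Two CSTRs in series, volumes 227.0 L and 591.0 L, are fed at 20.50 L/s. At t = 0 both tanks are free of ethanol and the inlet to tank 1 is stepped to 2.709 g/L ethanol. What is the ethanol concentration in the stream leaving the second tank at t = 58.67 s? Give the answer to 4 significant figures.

Species balance on tank i: dCᵢ/dt = (Cᵢ₋₁ − Cᵢ)/τᵢ with τᵢ = Vᵢ/Q.
τ₁ = 227.0/20.50 = 11.0732 s; τ₂ = 591.0/20.50 = 28.8293 s.
Solving the cascade with C₁(0)=C₂(0)=0 gives C₂(t) = C_in[1 − (τ₁ e^(−t/τ₁) − τ₂ e^(−t/τ₂))/(τ₁ − τ₂)].
At t = 58.67: e^(−t/τ₁) = 0.00499963, e^(−t/τ₂) = 0.130669.
C₂ = 2.709·[1 − (11.0732·0.00499963 − 28.8293·0.130669)/(-17.7561)] = 2.709·0.790960 = 2.14271 g/L.

2.143 g/L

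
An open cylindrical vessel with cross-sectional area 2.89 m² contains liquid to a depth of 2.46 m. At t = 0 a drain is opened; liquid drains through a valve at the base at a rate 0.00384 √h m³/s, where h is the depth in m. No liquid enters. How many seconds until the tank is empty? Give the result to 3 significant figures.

Volume balance on the tank: A dh/dt = −0.00384 √h.
∫ h^(−1/2) dh = −(0.00384/A) ∫ dt, giving 2√h = 2√h₀ − (0.00384/A) t.
Tank is empty when √h = 0: t_empty = 2A√h₀/0.00384.
t_empty = 2·2.89·√2.46/0.00384 = 5.7800·1.5684/0.00384 = 2360.8 s.

2360 s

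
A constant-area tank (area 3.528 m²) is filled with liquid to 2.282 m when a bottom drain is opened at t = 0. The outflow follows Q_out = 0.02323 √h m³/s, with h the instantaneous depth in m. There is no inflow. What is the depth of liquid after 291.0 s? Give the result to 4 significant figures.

Unsteady balance on liquid volume: A dh/dt = −0.02323 √h.
∫ h^(−1/2) dh = −(0.02323/A) ∫ dt, giving 2√h = 2√h₀ − (0.02323/A) t.
√h = √2.282 − 0.02323·291.0/(2·3.528) = 1.51063 − 0.958040 = 0.552589.
h = 0.552589² = 0.305355 m.

0.3054 m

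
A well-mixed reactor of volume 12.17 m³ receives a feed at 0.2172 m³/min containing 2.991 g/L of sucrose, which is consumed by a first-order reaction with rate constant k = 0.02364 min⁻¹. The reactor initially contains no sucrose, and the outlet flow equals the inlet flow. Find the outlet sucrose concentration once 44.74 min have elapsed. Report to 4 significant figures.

Accumulation = in − out − consumed: V dC/dt = Q C_in − Q C − k V C.
dC/dt = (Q/V) C_in − (Q/V + k) C; effective rate a = Q/V + k = 0.0178472 + 0.02364 = 0.0414872 min⁻¹.
C_ss = Q C_in/(Q + kV) = 1.28668 g/L; C(t) = C_ss + (C₀ − C_ss) e^(−a t).
C(44.74) = 1.28668 + (-1.28668)·e^(−0.0414872·44.74) = 1.28668 + (-1.28668)·0.156275 = 1.08561 g/L.

1.086 g/L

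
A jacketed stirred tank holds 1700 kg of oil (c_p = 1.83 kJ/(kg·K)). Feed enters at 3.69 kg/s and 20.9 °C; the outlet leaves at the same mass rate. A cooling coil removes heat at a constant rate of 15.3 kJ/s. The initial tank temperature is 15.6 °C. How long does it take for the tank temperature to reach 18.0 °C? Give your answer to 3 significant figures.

721 s

Heat balance on the well-mixed liquid: M c_p dT/dt = ṁ c_p (T_in − T) − 15.3.
τ = M/ṁ = 460.70 s; T_ss = T_in − Q̇/(ṁ c_p) = 18.634 °C.
T(t) = T_ss + (T₀ − T_ss) e^(−t/τ). Set T = 18.0:
e^(−t/τ) = (18.0 − 18.634)/(15.6 − 18.634) = 0.20903
t = −460.70 · ln(0.20903) = 721.14 s.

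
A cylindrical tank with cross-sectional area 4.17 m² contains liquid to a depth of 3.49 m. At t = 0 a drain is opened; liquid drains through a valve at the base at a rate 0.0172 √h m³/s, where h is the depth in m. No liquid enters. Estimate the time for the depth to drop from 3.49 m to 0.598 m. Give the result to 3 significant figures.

Unsteady balance on liquid volume: A dh/dt = −0.0172 √h.
This is separable: 2 d(√h)/dt = −0.0172/A, so √h = √h₀ − (0.0172/(2A)) t.
t = 2A(√h₀ − √h)/0.0172 = 2·4.17·(√3.49 − √0.598)/0.0172
  = 8.3400 × (1.8682 − 0.77330) / 0.0172 = 530.87 s.

531 s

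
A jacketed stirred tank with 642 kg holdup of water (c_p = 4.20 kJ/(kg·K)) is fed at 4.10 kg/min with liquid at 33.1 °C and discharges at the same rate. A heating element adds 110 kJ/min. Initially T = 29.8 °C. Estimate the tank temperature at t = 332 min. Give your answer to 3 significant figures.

Unsteady energy balance on the tank contents: M c_p dT/dt = ṁ c_p (T_in − T) + 110.
τ = M/ṁ = 156.59 min; T_ss = T_in + Q̇/(ṁ c_p) = 33.1 + 110/(4.10·4.20) = 39.488 °C.
T approaches T_ss exponentially: T(t) = T_ss + (T₀ − T_ss) e^(−t/τ).
T(332) = 39.488 + (-9.6879)·e^(−332/156.59) = 39.488 + (-9.6879)·0.12000 = 38.325 °C.

38.3 °C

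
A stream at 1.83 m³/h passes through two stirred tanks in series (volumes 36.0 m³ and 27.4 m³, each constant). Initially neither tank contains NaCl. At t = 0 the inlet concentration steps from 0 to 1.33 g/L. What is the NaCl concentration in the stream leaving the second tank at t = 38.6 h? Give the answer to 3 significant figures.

0.869 g/L

Time constants: τᵢ = Vᵢ/Q for each well-mixed tank.
τ₁ = 36.0/1.83 = 19.672 h; τ₂ = 27.4/1.83 = 14.973 h.
Tank 1: C₁ = C_in(1 − e^(−t/τ₁)). Tank 2 (τ₁ ≠ τ₂): C₂ = C_in[1 − (τ₁ e^(−t/τ₁) − τ₂ e^(−t/τ₂))/(τ₁ − τ₂)].
At t = 38.6: e^(−t/τ₁) = 0.14055, e^(−t/τ₂) = 0.075923.
C₂ = 1.33·[1 − (19.672·0.14055 − 14.973·0.075923)/(4.6995)] = 1.33·0.65353 = 0.86920 g/L.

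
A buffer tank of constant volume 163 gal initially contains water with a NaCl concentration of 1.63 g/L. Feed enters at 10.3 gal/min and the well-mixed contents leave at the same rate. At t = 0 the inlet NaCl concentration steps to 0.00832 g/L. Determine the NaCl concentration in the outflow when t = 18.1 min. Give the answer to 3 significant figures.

Species balance on the tank: V dC/dt = Q(C_in − C).
So dC/dt = (C_in − C)/τ with τ = V/Q = 163/10.3 = 15.825 min.
Integrating: C(t) = C_in + (C₀ − C_in) e^(−t/τ).
C(18.1) = 0.00832 + (1.63 − 0.00832)·e^(−18.1/15.825) = 0.00832 + (1.6217)·0.31862 = 0.52503 g/L.

0.525 g/L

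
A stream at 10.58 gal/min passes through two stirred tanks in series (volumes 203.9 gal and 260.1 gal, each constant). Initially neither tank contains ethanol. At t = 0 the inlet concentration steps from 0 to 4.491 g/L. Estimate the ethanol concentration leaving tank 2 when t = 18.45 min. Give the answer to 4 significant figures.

0.9331 g/L

Time constants: τᵢ = Vᵢ/Q for each well-mixed tank.
τ₁ = 203.9/10.58 = 19.2722 min; τ₂ = 260.1/10.58 = 24.5841 min.
Solving the cascade with C₁(0)=C₂(0)=0 gives C₂(t) = C_in[1 − (τ₁ e^(−t/τ₁) − τ₂ e^(−t/τ₂))/(τ₁ − τ₂)].
At t = 18.45: e^(−t/τ₁) = 0.383914, e^(−t/τ₂) = 0.472138.
C₂ = 4.491·[1 − (19.2722·0.383914 − 24.5841·0.472138)/(-5.31191)] = 4.491·0.207776 = 0.933122 g/L.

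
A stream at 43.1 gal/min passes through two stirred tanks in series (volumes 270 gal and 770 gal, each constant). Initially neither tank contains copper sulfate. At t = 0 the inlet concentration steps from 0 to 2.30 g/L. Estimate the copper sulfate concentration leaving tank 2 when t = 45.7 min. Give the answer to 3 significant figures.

2.03 g/L

Time constants: τᵢ = Vᵢ/Q for each well-mixed tank.
τ₁ = 270/43.1 = 6.2645 min; τ₂ = 770/43.1 = 17.865 min.
Solving the cascade with C₁(0)=C₂(0)=0 gives C₂(t) = C_in[1 − (τ₁ e^(−t/τ₁) − τ₂ e^(−t/τ₂))/(τ₁ − τ₂)].
At t = 45.7: e^(−t/τ₁) = 0.00067887, e^(−t/τ₂) = 0.077458.
C₂ = 2.30·[1 − (6.2645·0.00067887 − 17.865·0.077458)/(-11.601)] = 2.30·0.88108 = 2.0265 g/L.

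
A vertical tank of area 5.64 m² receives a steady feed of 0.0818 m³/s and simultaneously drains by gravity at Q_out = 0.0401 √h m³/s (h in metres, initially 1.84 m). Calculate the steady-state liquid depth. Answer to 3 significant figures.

A dh/dt = Q_in − 0.0401 √h. Steady state requires inflow = outflow:
Q_in = 0.0401 √h_ss ⇒ √h_ss = 0.0818/0.0401 = 2.0399.
h_ss = 2.0399² = 4.1612 m. (Since h₀ = 1.84 m < h_ss, the level will rise toward this value.)

4.16 m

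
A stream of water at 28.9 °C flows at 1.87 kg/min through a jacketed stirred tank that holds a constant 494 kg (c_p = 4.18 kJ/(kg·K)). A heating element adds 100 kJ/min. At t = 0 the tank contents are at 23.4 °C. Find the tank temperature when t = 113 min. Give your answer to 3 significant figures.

Unsteady energy balance on the tank contents: M c_p dT/dt = ṁ c_p (T_in − T) + 100.
Rearrange: dT/dt = (T_ss − T)/τ with τ = M/ṁ = 264.17 min and T_ss = T_in + Q̇/(ṁ c_p) = 41.693 °C.
Integrating: T(t) = T_ss + (T₀ − T_ss) e^(−t/τ).
T(113) = 41.693 + (-18.293)·e^(−113/264.17) = 41.693 + (-18.293)·0.65197 = 29.767 °C.

29.8 °C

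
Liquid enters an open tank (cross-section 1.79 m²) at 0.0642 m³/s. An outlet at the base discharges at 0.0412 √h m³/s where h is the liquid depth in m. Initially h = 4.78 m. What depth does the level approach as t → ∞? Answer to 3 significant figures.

2.43 m

Level balance: A dh/dt = 0.0642 − 0.0412 √h. Setting dh/dt = 0:
Q_in = 0.0412 √h_ss ⇒ √h_ss = 0.0642/0.0412 = 1.5583.
h_ss = 1.5583² = 2.4282 m. (Since h₀ = 4.78 m > h_ss, the level will fall toward this value.)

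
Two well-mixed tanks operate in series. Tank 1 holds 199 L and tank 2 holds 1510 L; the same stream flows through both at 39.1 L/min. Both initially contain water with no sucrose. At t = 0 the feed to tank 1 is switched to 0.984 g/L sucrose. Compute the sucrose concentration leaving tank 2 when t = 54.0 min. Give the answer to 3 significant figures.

Time constants: τᵢ = Vᵢ/Q for each well-mixed tank.
τ₁ = 199/39.1 = 5.0895 min; τ₂ = 1510/39.1 = 38.619 min.
Solving the cascade with C₁(0)=C₂(0)=0 gives C₂(t) = C_in[1 − (τ₁ e^(−t/τ₁) − τ₂ e^(−t/τ₂))/(τ₁ − τ₂)].
At t = 54.0: e^(−t/τ₁) = 2.4667e-05, e^(−t/τ₂) = 0.24702.
C₂ = 0.984·[1 − (5.0895·2.4667e-05 − 38.619·0.24702)/(-33.529)] = 0.984·0.71549 = 0.70404 g/L.

0.704 g/L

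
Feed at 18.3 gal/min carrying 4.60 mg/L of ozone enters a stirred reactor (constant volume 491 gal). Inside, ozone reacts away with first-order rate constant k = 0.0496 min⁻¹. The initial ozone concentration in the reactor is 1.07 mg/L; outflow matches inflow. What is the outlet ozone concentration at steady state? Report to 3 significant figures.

1.97 mg/L

V dC/dt = Q(C_in − C) − k V C.
Steady state (dC/dt = 0): C_ss = Q C_in/(Q + kV) = C_in/(1 + kV/Q).
C_ss = 18.3·4.60/(18.3 + 0.0496·491) = 84.180/42.654 = 1.9736 mg/L.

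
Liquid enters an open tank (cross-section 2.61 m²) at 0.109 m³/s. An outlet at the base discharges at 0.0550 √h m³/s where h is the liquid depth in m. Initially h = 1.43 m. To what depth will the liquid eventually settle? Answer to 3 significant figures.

3.93 m

A dh/dt = Q_in − 0.0550 √h. Steady state requires inflow = outflow:
Q_in = 0.0550 √h_ss ⇒ √h_ss = 0.109/0.0550 = 1.9818.
h_ss = 1.9818² = 3.9276 m. (Since h₀ = 1.43 m < h_ss, the level will rise toward this value.)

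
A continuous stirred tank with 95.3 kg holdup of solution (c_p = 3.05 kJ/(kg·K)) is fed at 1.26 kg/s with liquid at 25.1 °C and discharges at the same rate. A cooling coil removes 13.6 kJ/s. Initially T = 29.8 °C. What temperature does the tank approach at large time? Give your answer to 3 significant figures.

21.6 °C

Unsteady energy balance on the tank contents: M c_p dT/dt = ṁ c_p (T_in − T) − 13.6.
At steady state dT/dt = 0 ⇒ T_ss = T_in − Q̇/(ṁ c_p) = 25.1 − 13.6/(1.26·3.05) = 21.561 °C.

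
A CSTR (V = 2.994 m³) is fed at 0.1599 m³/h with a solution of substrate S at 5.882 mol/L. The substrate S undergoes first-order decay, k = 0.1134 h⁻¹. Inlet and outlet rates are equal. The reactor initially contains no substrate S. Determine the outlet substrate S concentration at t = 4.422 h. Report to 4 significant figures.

Species balance: V dC/dt = Q C_in − Q C − k V C.
dC/dt = (Q/V) C_in − (Q/V + k) C; effective rate a = Q/V + k = 0.0534068 + 0.1134 = 0.166807 h⁻¹.
C_ss = Q C_in/(Q + kV) = 1.88325 mol/L; C(t) = C_ss + (C₀ − C_ss) e^(−a t).
C(4.422) = 1.88325 + (-1.88325)·e^(−0.166807·4.422) = 1.88325 + (-1.88325)·0.478251 = 0.982584 mol/L.

0.9826 mol/L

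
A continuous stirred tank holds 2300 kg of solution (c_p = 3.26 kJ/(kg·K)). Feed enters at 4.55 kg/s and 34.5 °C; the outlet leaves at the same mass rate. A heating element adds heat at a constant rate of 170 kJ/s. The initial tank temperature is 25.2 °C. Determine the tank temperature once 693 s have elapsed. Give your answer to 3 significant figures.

Unsteady energy balance on the tank contents: M c_p dT/dt = ṁ c_p (T_in − T) + 170.
Rearrange: dT/dt = (T_ss − T)/τ with τ = M/ṁ = 505.49 s and T_ss = T_in + Q̇/(ṁ c_p) = 45.961 °C.
This is linear first-order; T(t) = T_ss + (T₀ − T_ss) e^(−t/τ).
T(693) = 45.961 + (-20.761)·e^(−693/505.49) = 45.961 + (-20.761)·0.25387 = 40.690 °C.

40.7 °C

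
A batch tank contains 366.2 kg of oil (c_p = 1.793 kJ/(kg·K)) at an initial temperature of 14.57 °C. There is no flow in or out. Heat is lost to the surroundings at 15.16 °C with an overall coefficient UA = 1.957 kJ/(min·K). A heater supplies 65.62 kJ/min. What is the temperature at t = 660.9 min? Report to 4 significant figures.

43.93 °C

M c_p dT/dt = −UA(T − T_amb) + Q̇.
dT/dt = (T_ss − T)/τ with T_ss = T_amb + Q̇/UA = 15.16 + 65.62/1.957 = 48.6909 °C, τ = M c_p/UA = 366.2·1.793/1.957 = 335.512 min.
Integrating: T(t) = T_ss + (T₀ − T_ss) e^(−t/τ).
T(660.9) = 48.6909 + (-34.1209)·0.139481 = 43.9317 °C.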